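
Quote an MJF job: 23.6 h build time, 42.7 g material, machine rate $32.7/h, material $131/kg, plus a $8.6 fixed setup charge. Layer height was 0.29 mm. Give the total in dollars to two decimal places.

Time charge = 32.7 × 23.6 = $771.72.
Feedstock cost: 131 × 42.7/1000 → $5.5937.
Adding setup: 771.72 + 5.5937 + 8.6 → 785.9137 ≈ $785.91.

$785.91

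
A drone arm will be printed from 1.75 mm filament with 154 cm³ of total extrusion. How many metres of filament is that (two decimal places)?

64.03 m

A = π r² = π × 0.875² = 2.4053 mm².
Length = 154 cm³ / 2.4053 mm² = 154000 / 2.4053 = 64025.28 mm = 64.03 m.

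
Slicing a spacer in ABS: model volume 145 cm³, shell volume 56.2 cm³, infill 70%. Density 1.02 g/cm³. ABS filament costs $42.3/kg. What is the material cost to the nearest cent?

Infill region = 145 − 56.2 = 88.8 cm³.
Infill deposited = 0.70 × 88.8 = 62.16 cm³.
Deposited volume = 56.2 + 62.16 = 118.36 cm³.
Mass: 118.36 × 1.02 → 120.7272 g.
At $42.3/kg: 120.7272/1000 × 42.3 = $5.11.

$5.11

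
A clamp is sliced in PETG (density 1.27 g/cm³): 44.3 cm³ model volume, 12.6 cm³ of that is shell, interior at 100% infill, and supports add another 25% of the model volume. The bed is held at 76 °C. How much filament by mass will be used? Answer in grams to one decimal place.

70.3 g

Interior volume = 44.3 − 12.6 = 31.7 cm³.
Deposited infill = 1.00 × 31.7 = 31.7 cm³.
Support = 0.25 × 44.3, so 11.075 cm³.
Total printed volume = 12.6 + 31.7 + 11.075, so 55.375 cm³.
Mass = 55.375 × 1.27, so 70.32625 g.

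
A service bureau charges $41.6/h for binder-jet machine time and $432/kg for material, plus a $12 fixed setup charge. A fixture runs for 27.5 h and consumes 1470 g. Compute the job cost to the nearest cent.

Machine cost: 41.6 × 27.5 → $1144.00.
Feedstock cost: 432 × 1470/1000 → $635.04.
Adding setup: 1144.00 + 635.04 + 12 → $1791.04.

$1791.04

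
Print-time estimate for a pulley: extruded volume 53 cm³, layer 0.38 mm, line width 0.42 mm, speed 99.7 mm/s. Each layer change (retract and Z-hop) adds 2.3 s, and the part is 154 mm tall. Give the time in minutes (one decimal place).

Line area = 0.38 × 0.42, so 0.1596 mm².
Path length: 53000 mm³ / 0.1596 mm² → 332080.2 mm.
Time extruding = 332080.2 / 99.7, so 3330.8 s.
Layer count = ceil(154 / 0.38) = 406.
Layer-change overhead = 406 × 2.3, so 933.8 s.
Total = 3330.8 + 933.8 = 4264.6 s = 71.1 minutes.

71.1 minutes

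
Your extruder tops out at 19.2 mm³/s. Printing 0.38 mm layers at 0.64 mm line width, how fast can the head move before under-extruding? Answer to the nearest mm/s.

Extrusion cross-section: 0.38 × 0.64 → 0.2432 mm².
Max speed = 19.2 / 0.2432 = 78.95 ≈ 79 mm/s.

79 mm/s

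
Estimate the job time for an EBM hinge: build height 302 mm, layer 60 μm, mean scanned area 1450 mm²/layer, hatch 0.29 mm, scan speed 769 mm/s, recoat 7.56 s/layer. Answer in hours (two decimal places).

19.66 hours

Layer count = ceil(302 / 0.06) = 5034.
Hatch length per layer = 1450 / 0.29, so 5000 mm.
Per-layer scan time: 5000 / 769 → 6.502 s.
Time per layer: 6.502 + 7.56 → 14.062 s.
5034 layers × 14.062 s/layer = 70788.108 s, i.e. 19.66 hours.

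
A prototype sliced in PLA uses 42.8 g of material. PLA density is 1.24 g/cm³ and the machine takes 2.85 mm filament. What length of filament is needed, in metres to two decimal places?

Extruded volume: 42.8/1.24 = 34.5161 cm³ (34516.1 mm³).
Cross-section of 2.85 mm filament: π·(2.85/2)² = 6.3794 mm².
Length = 34516.1 / 6.3794 = 5410.56 mm = 5.41 m.

5.41 m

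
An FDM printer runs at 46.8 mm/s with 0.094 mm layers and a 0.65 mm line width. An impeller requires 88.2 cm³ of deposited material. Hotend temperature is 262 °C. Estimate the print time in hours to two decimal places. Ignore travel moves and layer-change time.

Extrusion cross-section = 0.094 × 0.65, so 0.0611 mm².
Toolpath length = 88.2 cm³ / 0.0611 mm² = 88200 / 0.0611 = 1443535.2 mm.
Time extruding: 1443535.2 / 46.8 → 30844.8 s.
Converting: 30844.8 s = 8.57 hours.

8.57 hours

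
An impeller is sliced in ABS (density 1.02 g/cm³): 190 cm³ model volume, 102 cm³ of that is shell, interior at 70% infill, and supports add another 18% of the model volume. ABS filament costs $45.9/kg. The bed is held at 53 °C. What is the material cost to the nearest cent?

$9.26

Volume inside the shell: 190 − 102 → 88 cm³.
Deposited infill = 0.70 × 88, so 61.6 cm³.
Support = 0.18 × 190 = 34.2 cm³.
Total extruded: 102 + 61.6 + 34.2 → 197.8 cm³.
Mass = 197.8 × 1.02 = 201.756 g.
Cost = 201.756 g / 1000 × $45.9/kg = $9.26.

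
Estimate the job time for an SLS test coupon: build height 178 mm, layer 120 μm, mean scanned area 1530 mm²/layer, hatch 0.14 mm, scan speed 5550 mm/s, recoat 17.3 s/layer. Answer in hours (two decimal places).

Layers = ⌈178/0.12⌉ = 1484.
Hatch length per layer: 1530 / 0.14 → 10928.6 mm.
Scan time per layer = 10928.6 / 5550, so 1.9691 s.
Per-layer time: 1.9691 + 17.3 → 19.2691 s.
1484 layers × 19.2691 s/layer = 28595.3444 s, i.e. 7.94 hours.

7.94 hours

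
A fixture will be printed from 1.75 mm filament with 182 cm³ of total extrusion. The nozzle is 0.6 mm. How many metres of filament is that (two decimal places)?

A = π r² = π × 0.875² = 2.4053 mm².
L = 182000 mm³ / 2.4053 mm² = 75666.24 mm, i.e. 75.67 m.

75.67 m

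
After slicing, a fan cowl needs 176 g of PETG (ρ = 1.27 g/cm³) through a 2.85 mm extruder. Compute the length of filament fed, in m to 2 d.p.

Volume = 176 g / 1.27 g·cm⁻³ = 138.5827 cm³ = 138582.7 mm³.
Filament cross-section = π × (2.85/2)² = 6.3794 mm².
Length = 138582.7 / 6.3794 = 21723.47 mm = 21.72 m.

21.72 m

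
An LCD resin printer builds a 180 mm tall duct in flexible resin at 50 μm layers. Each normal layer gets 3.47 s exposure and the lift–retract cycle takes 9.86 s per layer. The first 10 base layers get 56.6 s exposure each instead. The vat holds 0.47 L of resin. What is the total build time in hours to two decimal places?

Layers = ⌈180/0.05⌉ = 3600.
Bottom layers = 10 × (56.6 + 9.86), so 664.6 s.
Remaining layers = 3590 × (3.47 + 9.86) = 47854.7 s.
Total = 664.6 + 47854.7 = 48519.3 s = 13.48 hours.

13.48 hours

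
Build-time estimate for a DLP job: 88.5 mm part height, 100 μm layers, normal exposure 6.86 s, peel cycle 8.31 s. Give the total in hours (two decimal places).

Layers = ⌈88.5/0.1⌉ = 885.
Each layer takes = 6.86 + 8.31 = 15.17 s.
Build time: 885 × 15.17 s = 13425.45 s, i.e. 3.73 hours.

3.73 hours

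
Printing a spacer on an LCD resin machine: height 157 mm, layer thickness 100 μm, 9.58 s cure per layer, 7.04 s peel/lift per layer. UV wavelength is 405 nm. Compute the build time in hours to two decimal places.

Number of layers: 157 / 0.1 → 1570 (rounded up).
Per-layer time = 9.58 + 7.04 = 16.62 s.
Build time: 1570 × 16.62 s = 26093.4 s, i.e. 7.25 hours.

7.25 hours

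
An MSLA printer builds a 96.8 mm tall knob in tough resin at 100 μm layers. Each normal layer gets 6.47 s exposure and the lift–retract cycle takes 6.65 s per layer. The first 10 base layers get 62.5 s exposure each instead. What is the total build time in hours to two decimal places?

3.68 hours

Number of layers: 96.8 / 0.1 → 968 (rounded up).
Burn-in layers = 10 × (62.5 + 6.65) = 691.5 s.
Regular layers = 958 × (6.47 + 6.65), so 12568.96 s.
Sum: 691.5 + 12568.96 = 13260.46 s → 3.68 hours.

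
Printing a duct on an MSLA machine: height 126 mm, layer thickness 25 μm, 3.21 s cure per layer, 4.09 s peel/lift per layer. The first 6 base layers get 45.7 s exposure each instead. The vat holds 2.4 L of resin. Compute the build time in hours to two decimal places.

Layers = ⌈126/0.025⌉ = 5040.
Burn-in layers = 6 × (45.7 + 4.09) = 298.74 s.
Normal layers: 5034 × (3.21 + 4.09) → 36748.2 s.
Sum: 298.74 + 36748.2 = 37046.94 s → 10.29 hours.

10.29 hours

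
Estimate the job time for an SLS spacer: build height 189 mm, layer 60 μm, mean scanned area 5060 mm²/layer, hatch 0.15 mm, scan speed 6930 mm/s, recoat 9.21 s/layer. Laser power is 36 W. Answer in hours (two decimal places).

12.32 hours

Layers = ⌈189/0.06⌉ = 3150.
Hatch length per layer: 5060 / 0.15 → 33733.3 mm.
Scan time per layer = 33733.3 / 6930, so 4.8677 s.
Per-layer time = 4.8677 + 9.21, so 14.0777 s.
Build time = 3150 × 14.0777 = 44344.755 s = 12.32 hours.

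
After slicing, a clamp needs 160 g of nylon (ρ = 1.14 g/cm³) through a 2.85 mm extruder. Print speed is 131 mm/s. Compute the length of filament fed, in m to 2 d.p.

Volume = 160 g / 1.14 g·cm⁻³ = 140.3509 cm³ = 140350.9 mm³.
Filament cross-section = π × (2.85/2)² = 6.3794 mm².
Length = 140350.9 / 6.3794 = 22000.64 mm = 22.00 m.

22.00 m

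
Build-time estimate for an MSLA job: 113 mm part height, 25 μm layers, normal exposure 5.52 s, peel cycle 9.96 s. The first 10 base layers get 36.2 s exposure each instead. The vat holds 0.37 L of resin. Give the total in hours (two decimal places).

Layers = ⌈113/0.025⌉ = 4520.
Base layers = 10 × (36.2 + 9.96) = 461.6 s.
Normal layers = 4510 × (5.52 + 9.96), so 69814.8 s.
Sum: 461.6 + 69814.8 = 70276.4 s → 19.52 hours.

19.52 hours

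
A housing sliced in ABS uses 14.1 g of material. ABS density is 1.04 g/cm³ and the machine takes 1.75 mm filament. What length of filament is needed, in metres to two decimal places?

5.64 m

Volume = 14.1 g / 1.04 g·cm⁻³ = 13.5577 cm³ = 13557.7 mm³.
A = π r² = π × 0.875² = 2.4053 mm².
Length = 13557.7 / 2.4053 = 5636.59 mm = 5.64 m.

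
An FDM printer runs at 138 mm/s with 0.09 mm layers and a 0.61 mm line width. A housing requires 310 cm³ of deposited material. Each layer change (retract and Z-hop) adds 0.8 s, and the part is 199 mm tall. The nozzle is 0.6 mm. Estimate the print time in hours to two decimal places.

Line area: 0.09 × 0.61 → 0.0549 mm².
Toolpath length = 310 cm³ / 0.0549 mm² = 310000 / 0.0549 = 5646630.2 mm.
Print-move time = 5646630.2 / 138, so 40917.6 s.
Layer count = ceil(199 / 0.09) = 2212.
Layer-change overhead = 2212 × 0.8 = 1769.6 s.
Total = 40917.6 + 1769.6 = 42687.2 s = 11.86 hours.

11.86 hours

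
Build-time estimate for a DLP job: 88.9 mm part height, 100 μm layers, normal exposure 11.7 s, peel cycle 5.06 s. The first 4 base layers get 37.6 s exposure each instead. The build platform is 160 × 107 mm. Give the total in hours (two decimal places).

4.17 hours

Number of layers: 88.9 / 0.1 → 889 (rounded up).
Burn-in layers = 4 × (37.6 + 5.06), so 170.64 s.
Normal layers = 885 × (11.7 + 5.06) = 14832.6 s.
Total = 170.64 + 14832.6 = 15003.24 s = 4.17 hours.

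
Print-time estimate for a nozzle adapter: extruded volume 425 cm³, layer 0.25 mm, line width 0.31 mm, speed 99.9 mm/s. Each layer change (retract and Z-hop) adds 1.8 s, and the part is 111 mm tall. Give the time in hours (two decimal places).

15.47 hours

Bead cross-section = 0.25 × 0.31, so 0.0775 mm².
Total extruded path = 425000/0.0775 = 5483871 mm.
Extrusion time = 5483871 / 99.9, so 54893.6 s.
Layer count = ceil(111 / 0.25) = 444.
Z-hop total: 444 × 1.8 → 799.2 s.
Total = 54893.6 + 799.2 = 55692.8 s = 15.47 hours.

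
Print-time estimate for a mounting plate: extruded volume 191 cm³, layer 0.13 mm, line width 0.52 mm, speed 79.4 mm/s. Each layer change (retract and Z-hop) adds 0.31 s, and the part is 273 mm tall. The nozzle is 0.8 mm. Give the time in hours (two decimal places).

Extrusion cross-section = 0.13 × 0.52 = 0.0676 mm².
Toolpath length = 191 cm³ / 0.0676 mm² = 191000 / 0.0676 = 2825443.8 mm.
Time extruding: 2825443.8 / 79.4 → 35584.9 s.
Number of layers: 273 / 0.13 → 2100 (rounded up).
Layer-change overhead: 2100 × 0.31 → 651 s.
Altogether 35584.9 + 651 = 36235.9 s, i.e. 10.07 hours.

10.07 hours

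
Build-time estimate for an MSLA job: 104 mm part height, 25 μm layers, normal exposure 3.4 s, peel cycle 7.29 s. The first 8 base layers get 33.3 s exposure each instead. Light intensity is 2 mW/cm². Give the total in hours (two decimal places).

12.42 hours

Layers = ⌈104/0.025⌉ = 4160.
Base layers = 8 × (33.3 + 7.29) = 324.72 s.
Normal layers: 4152 × (3.4 + 7.29) → 44384.88 s.
Total = 324.72 + 44384.88 = 44709.6 s = 12.42 hours.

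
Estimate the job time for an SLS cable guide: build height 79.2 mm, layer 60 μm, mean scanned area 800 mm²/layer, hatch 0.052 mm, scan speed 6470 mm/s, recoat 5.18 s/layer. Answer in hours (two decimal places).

Layers = ⌈79.2/0.06⌉ = 1320.
Per-layer scan distance = 800 / 0.052 = 15384.6 mm.
Per-layer scan time = 15384.6 / 6470, so 2.3778 s.
Layer cycle: 2.3778 + 5.18 → 7.5578 s.
Total: 1320 × 7.5578 s = 9976.296 s → 2.77 hours.

2.77 hours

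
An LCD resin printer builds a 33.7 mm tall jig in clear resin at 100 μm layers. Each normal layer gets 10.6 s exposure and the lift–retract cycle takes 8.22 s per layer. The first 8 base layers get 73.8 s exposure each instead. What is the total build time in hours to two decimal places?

Number of layers: 33.7 / 0.1 → 337 (rounded up).
Burn-in layers = 8 × (73.8 + 8.22) = 656.16 s.
Normal layers = 329 × (10.6 + 8.22), so 6191.78 s.
Total = 656.16 + 6191.78 = 6847.94 s = 1.90 hours.

1.90 hours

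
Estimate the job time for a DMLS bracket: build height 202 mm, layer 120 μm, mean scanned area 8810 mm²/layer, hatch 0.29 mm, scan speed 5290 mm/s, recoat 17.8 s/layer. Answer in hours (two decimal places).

11.01 hours

Layer count = ceil(202 / 0.12) = 1684.
Scan path per layer: 8810 / 0.29 → 30379.3 mm.
Per-layer scan time: 30379.3 / 5290 → 5.7428 s.
Time per layer = 5.7428 + 17.8 = 23.5428 s.
Total: 1684 × 23.5428 s = 39646.0752 s → 11.01 hours.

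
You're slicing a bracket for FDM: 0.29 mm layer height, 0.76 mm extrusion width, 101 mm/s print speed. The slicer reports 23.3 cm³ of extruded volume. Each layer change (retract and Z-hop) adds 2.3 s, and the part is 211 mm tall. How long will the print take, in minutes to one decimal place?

Line area: 0.29 × 0.76 → 0.2204 mm².
Toolpath length = 23.3 cm³ / 0.2204 mm² = 23300 / 0.2204 = 105716.9 mm.
Time extruding: 105716.9 / 101 → 1046.7 s.
Layer count = ceil(211 / 0.29) = 728.
Layer-change overhead = 728 × 2.3 = 1674.4 s.
Altogether 1046.7 + 1674.4 = 2721.1 s, i.e. 45.4 minutes.

45.4 minutes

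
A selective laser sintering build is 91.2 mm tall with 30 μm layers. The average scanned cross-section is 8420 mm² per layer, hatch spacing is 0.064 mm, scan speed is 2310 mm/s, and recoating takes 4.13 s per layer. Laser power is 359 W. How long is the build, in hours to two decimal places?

Layers = ⌈91.2/0.03⌉ = 3040.
Hatch length per layer: 8420 / 0.064 → 131562.5 mm.
Per-layer scan time: 131562.5 / 2310 → 56.9535 s.
Layer cycle: 56.9535 + 4.13 → 61.0835 s.
3040 layers × 61.0835 s/layer = 185693.84 s, i.e. 51.58 hours.

51.58 hours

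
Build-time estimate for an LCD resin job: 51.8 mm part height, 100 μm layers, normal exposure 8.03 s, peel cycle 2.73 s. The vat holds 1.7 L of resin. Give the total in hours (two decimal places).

1.55 hours

Number of layers: 51.8 / 0.1 → 518 (rounded up).
Cycle time = 8.03 + 2.73 = 10.76 s.
Build time: 518 × 10.76 s = 5573.68 s, i.e. 1.55 hours.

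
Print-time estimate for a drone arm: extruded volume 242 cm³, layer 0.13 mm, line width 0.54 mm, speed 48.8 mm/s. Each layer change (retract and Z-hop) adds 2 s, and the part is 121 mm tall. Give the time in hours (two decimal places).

20.14 hours

Extrusion cross-section: 0.13 × 0.54 → 0.0702 mm².
Toolpath length = 242 cm³ / 0.0702 mm² = 242000 / 0.0702 = 3447293.4 mm.
Time extruding = 3447293.4 / 48.8, so 70641.3 s.
Number of layers: 121 / 0.13 → 931 (rounded up).
Z-hop total = 931 × 2, so 1862 s.
Altogether 70641.3 + 1862 = 72503.3 s, i.e. 20.14 hours.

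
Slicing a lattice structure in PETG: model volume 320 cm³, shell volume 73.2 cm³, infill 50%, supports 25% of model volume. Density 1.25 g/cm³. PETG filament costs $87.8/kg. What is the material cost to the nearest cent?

$30.36

Interior volume = 320 − 73.2 = 246.8 cm³.
Deposited infill = 0.50 × 246.8 = 123.4 cm³.
Support = 0.25 × 320 = 80 cm³.
Total extruded = 73.2 + 123.4 + 80, so 276.6 cm³.
Mass = 276.6 × 1.25, so 345.75 g.
Cost = 345.75 g / 1000 × $87.8/kg = $30.36.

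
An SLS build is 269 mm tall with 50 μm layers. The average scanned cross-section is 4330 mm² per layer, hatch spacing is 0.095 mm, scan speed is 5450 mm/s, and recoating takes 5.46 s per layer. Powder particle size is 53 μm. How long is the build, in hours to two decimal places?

Number of layers: 269 / 0.05 → 5380 (rounded up).
Scan path per layer = 4330 / 0.095, so 45578.9 mm.
Per-layer scan time = 45578.9 / 5450 = 8.3631 s.
Per-layer time: 8.3631 + 5.46 → 13.8231 s.
5380 layers × 13.8231 s/layer = 74368.278 s, i.e. 20.66 hours.

20.66 hours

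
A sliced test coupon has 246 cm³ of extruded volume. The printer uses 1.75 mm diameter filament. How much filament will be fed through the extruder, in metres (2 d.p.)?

Cross-section of 1.75 mm filament: π·(1.75/2)² = 2.4053 mm².
L = 246000 mm³ / 2.4053 mm² = 102274.14 mm, i.e. 102.27 m.

102.27 m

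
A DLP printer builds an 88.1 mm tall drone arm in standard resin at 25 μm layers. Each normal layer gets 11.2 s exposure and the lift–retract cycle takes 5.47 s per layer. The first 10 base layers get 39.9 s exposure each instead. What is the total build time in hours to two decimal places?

Number of layers: 88.1 / 0.025 → 3524 (rounded up).
Bottom layers = 10 × (39.9 + 5.47) = 453.7 s.
Remaining layers = 3514 × (11.2 + 5.47) = 58578.38 s.
Sum: 453.7 + 58578.38 = 59032.08 s → 16.40 hours.

16.40 hours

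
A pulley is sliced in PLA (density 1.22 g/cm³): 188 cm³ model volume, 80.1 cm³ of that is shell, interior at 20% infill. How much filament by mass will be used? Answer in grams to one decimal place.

124.0 g

Volume inside the shell = 188 − 80.1 = 107.9 cm³.
Deposited infill: 0.20 × 107.9 → 21.58 cm³.
Deposited volume = 80.1 + 21.58, so 101.68 cm³.
Mass: 101.68 × 1.22 → 124.0496 g.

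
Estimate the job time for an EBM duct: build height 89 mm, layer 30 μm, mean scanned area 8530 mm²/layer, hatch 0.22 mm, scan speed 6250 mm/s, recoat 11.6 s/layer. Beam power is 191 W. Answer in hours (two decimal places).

Layer count = ceil(89 / 0.03) = 2967.
Per-layer scan distance = 8530 / 0.22 = 38772.7 mm.
Scan time per layer = 38772.7 / 6250, so 6.2036 s.
Per-layer time = 6.2036 + 11.6 = 17.8036 s.
2967 layers × 17.8036 s/layer = 52823.2812 s, i.e. 14.67 hours.

14.67 hours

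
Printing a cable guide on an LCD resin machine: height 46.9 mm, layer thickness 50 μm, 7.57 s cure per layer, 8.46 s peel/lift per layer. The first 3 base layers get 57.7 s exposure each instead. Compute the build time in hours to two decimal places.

4.22 hours

Number of layers: 46.9 / 0.05 → 938 (rounded up).
Bottom layers: 3 × (57.7 + 8.46) → 198.48 s.
Regular layers = 935 × (7.57 + 8.46) = 14988.05 s.
Total = 198.48 + 14988.05 = 15186.53 s = 4.22 hours.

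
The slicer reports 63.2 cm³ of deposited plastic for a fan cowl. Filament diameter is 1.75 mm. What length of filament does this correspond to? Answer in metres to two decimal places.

26.28 m

Filament cross-section = π × (1.75/2)² = 2.4053 mm².
Length = 63.2 cm³ / 2.4053 mm² = 63200 / 2.4053 = 26275.31 mm = 26.28 m.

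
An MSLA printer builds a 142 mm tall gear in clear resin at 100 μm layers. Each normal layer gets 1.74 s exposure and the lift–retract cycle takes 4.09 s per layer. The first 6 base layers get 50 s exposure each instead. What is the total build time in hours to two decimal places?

2.38 hours

Layer count = ceil(142 / 0.1) = 1420.
Base layers = 6 × (50 + 4.09) = 324.54 s.
Remaining layers: 1414 × (1.74 + 4.09) → 8243.62 s.
Sum: 324.54 + 8243.62 = 8568.16 s → 2.38 hours.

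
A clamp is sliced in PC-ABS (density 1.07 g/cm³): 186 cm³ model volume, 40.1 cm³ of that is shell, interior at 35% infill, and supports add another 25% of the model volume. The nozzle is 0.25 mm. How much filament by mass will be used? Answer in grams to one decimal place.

147.3 g

Volume inside the shell: 186 − 40.1 → 145.9 cm³.
Deposited infill = 0.35 × 145.9 = 51.065 cm³.
Support = 0.25 × 186, so 46.5 cm³.
Total printed volume: 40.1 + 51.065 + 46.5 → 137.665 cm³.
Mass: 137.665 × 1.07 → 147.30155 g.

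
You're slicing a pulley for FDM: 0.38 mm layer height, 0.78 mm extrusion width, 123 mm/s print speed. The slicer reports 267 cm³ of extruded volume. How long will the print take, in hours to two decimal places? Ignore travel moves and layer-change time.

Bead cross-section = 0.38 × 0.78, so 0.2964 mm².
Toolpath length = 267 cm³ / 0.2964 mm² = 267000 / 0.2964 = 900809.7 mm.
Extrusion time = 900809.7 / 123, so 7323.7 s.
In the requested units: 7323.7 s = 2.03 hours.

2.03 hours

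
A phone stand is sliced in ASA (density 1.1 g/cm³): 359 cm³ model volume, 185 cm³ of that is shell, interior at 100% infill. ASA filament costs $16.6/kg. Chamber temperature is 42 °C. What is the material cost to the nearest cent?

Interior volume = 359 − 185 = 174 cm³.
Deposited infill = 1.00 × 174, so 174 cm³.
Total printed volume = 185 + 174, so 359 cm³.
Mass = 359 × 1.1, so 394.9 g.
At $16.6/kg: 394.9/1000 × 16.6 = $6.56.

$6.56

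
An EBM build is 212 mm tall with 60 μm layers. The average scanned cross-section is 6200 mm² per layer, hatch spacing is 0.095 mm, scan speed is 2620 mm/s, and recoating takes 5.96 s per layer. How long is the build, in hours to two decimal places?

30.30 hours

Number of layers: 212 / 0.06 → 3534 (rounded up).
Scan path per layer = 6200 / 0.095, so 65263.2 mm.
Per-layer scan time = 65263.2 / 2620 = 24.9096 s.
Per-layer time: 24.9096 + 5.96 → 30.8696 s.
3534 layers × 30.8696 s/layer = 109093.1664 s, i.e. 30.30 hours.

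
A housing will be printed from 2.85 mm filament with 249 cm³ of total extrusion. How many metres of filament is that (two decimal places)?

A = π r² = π × 1.425² = 6.3794 mm².
Length = 249 cm³ / 6.3794 mm² = 249000 / 6.3794 = 39031.88 mm = 39.03 m.

39.03 m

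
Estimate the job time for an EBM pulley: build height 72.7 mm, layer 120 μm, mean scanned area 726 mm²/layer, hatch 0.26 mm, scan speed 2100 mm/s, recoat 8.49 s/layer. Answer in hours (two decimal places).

Layer count = ceil(72.7 / 0.12) = 606.
Per-layer scan distance = 726 / 0.26, so 2792.3 mm.
Scan time per layer: 2792.3 / 2100 → 1.3297 s.
Layer cycle = 1.3297 + 8.49, so 9.8197 s.
606 layers × 9.8197 s/layer = 5950.7382 s, i.e. 1.65 hours.

1.65 hours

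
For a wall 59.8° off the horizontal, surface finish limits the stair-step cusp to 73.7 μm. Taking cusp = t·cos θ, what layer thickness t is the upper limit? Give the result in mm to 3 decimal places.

0.147 mm

t = h_c / cos θ = 0.0737 / 0.5030 = 0.147 mm.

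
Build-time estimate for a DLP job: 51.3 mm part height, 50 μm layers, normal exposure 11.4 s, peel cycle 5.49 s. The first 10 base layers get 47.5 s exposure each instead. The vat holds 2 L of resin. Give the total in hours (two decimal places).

4.91 hours

Layer count = ceil(51.3 / 0.05) = 1026.
Base layers = 10 × (47.5 + 5.49) = 529.9 s.
Remaining layers = 1016 × (11.4 + 5.49), so 17160.24 s.
Sum: 529.9 + 17160.24 = 17690.14 s → 4.91 hours.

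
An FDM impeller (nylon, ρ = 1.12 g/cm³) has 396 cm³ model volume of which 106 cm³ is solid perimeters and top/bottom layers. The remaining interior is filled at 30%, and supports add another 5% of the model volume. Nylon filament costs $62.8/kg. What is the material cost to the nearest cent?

Interior volume = 396 − 106, so 290 cm³.
Deposited infill: 0.30 × 290 → 87 cm³.
Support: 0.05 × 396 → 19.8 cm³.
Total extruded = 106 + 87 + 19.8 = 212.8 cm³.
Mass = 212.8 × 1.12, so 238.336 g.
Cost = 238.336 g / 1000 × $62.8/kg = $14.97.

$14.97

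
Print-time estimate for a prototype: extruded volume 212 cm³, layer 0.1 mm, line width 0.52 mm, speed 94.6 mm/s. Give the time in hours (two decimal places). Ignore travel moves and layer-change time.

11.97 hours

Extrusion cross-section: 0.1 × 0.52 → 0.052 mm².
Total extruded path = 212000/0.052 = 4076923.1 mm.
Print-move time: 4076923.1 / 94.6 → 43096.4 s.
That's 43096.4 s → 11.97 hours.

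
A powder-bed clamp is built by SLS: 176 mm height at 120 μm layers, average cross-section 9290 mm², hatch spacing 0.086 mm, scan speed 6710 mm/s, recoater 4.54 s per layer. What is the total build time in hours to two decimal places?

Layers = ⌈176/0.12⌉ = 1467.
Per-layer scan distance = 9290 / 0.086 = 108023.3 mm.
Per-layer scan time = 108023.3 / 6710, so 16.0989 s.
Per-layer time: 16.0989 + 4.54 → 20.6389 s.
1467 layers × 20.6389 s/layer = 30277.2663 s, i.e. 8.41 hours.

8.41 hours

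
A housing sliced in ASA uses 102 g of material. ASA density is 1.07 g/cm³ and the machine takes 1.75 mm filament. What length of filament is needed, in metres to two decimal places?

39.63 m

Extruded volume: 102/1.07 = 95.3271 cm³ (95327.1 mm³).
A = π r² = π × 0.875² = 2.4053 mm².
L = V/A = 95327.1/2.4053 = 39632.1 mm → 39.63 m.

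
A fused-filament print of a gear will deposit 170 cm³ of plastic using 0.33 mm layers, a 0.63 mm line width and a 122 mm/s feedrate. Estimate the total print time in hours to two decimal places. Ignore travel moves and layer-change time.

Extrusion cross-section: 0.33 × 0.63 → 0.2079 mm².
Total extruded path = 170000/0.2079 = 817700.8 mm.
Extrusion time = 817700.8 / 122, so 6702.5 s.
6702.5 s = 1.86 hours.

1.86 hours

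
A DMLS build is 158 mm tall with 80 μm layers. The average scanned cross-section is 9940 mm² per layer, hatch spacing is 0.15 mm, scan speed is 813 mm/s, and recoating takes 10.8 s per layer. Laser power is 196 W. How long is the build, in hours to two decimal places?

50.64 hours

Layer count = ceil(158 / 0.08) = 1975.
Per-layer scan distance: 9940 / 0.15 → 66266.7 mm.
Per-layer scan time = 66266.7 / 813 = 81.5089 s.
Per-layer time = 81.5089 + 10.8 = 92.3089 s.
Build time = 1975 × 92.3089 = 182310.0775 s = 50.64 hours.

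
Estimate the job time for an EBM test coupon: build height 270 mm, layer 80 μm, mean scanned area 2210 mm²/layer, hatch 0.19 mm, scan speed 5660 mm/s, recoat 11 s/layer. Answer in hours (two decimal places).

12.24 hours

Layer count = ceil(270 / 0.08) = 3375.
Per-layer scan distance: 2210 / 0.19 → 11631.6 mm.
Scan time per layer = 11631.6 / 5660, so 2.0551 s.
Per-layer time: 2.0551 + 11 → 13.0551 s.
Total: 3375 × 13.0551 s = 44060.9625 s → 12.24 hours.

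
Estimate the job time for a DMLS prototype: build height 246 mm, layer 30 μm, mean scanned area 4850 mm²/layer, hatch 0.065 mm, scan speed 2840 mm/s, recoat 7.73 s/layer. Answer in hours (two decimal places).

Layer count = ceil(246 / 0.03) = 8200.
Hatch length per layer = 4850 / 0.065, so 74615.4 mm.
Per-layer scan time = 74615.4 / 2840 = 26.273 s.
Time per layer = 26.273 + 7.73, so 34.003 s.
8200 layers × 34.003 s/layer = 278824.6 s, i.e. 77.45 hours.

77.45 hours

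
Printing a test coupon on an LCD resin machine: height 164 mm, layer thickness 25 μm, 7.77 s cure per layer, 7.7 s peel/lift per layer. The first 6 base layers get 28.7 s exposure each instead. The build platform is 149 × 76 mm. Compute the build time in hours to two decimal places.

28.22 hours

Layer count = ceil(164 / 0.025) = 6560.
Bottom layers = 6 × (28.7 + 7.7) = 218.4 s.
Remaining layers: 6554 × (7.77 + 7.7) → 101390.38 s.
Sum: 218.4 + 101390.38 = 101608.78 s → 28.22 hours.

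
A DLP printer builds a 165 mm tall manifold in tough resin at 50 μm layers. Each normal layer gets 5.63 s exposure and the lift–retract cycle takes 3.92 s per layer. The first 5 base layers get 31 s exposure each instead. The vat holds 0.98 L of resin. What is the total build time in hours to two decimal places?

8.79 hours

Layer count = ceil(165 / 0.05) = 3300.
Bottom layers = 5 × (31 + 3.92) = 174.6 s.
Regular layers: 3295 × (5.63 + 3.92) → 31467.25 s.
Total = 174.6 + 31467.25 = 31641.85 s = 8.79 hours.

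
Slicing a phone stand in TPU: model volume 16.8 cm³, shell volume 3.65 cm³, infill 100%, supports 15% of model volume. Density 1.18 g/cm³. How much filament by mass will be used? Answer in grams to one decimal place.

Interior volume = 16.8 − 3.65, so 13.15 cm³.
Deposited infill = 1.00 × 13.15, so 13.15 cm³.
Support = 0.15 × 16.8 = 2.52 cm³.
Total extruded = 3.65 + 13.15 + 2.52 = 19.32 cm³.
Mass: 19.32 × 1.18 → 22.7976 g.

22.8 g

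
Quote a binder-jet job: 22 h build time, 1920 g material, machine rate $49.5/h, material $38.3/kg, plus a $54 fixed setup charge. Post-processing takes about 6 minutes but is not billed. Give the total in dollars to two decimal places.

Machine cost: 49.5 × 22 → $1089.00.
Material charge: 38.3 × 1920/1000 → $73.536.
Adding setup: 1089.00 + 73.536 + 54 → 1216.536 ≈ $1216.54.

$1216.54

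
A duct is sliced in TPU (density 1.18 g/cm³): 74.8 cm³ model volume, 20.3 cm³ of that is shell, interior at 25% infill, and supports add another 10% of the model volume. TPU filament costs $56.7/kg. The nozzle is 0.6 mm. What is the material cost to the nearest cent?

$2.77

Volume inside the shell = 74.8 − 20.3 = 54.5 cm³.
Infill deposited = 0.25 × 54.5, so 13.625 cm³.
Support = 0.10 × 74.8, so 7.48 cm³.
Total extruded = 20.3 + 13.625 + 7.48 = 41.405 cm³.
Mass = 41.405 × 1.18, so 48.8579 g.
At $56.7/kg: 48.8579/1000 × 56.7 = $2.77.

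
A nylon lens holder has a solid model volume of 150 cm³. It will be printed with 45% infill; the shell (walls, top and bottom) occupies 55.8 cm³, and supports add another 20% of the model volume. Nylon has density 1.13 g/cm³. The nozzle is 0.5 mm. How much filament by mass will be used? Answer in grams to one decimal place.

144.9 g

Infill region: 150 − 55.8 → 94.2 cm³.
Deposited infill: 0.45 × 94.2 → 42.39 cm³.
Support = 0.20 × 150, so 30 cm³.
Total extruded: 55.8 + 42.39 + 30 → 128.19 cm³.
Mass = 128.19 × 1.13 = 144.8547 g.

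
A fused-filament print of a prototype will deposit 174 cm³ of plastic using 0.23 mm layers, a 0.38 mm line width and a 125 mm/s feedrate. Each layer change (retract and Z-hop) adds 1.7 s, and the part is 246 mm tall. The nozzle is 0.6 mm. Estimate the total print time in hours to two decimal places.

Line area = 0.23 × 0.38, so 0.0874 mm².
Path length: 174000 mm³ / 0.0874 mm² → 1990846.7 mm.
Print-move time: 1990846.7 / 125 → 15926.8 s.
Number of layers: 246 / 0.23 → 1070 (rounded up).
Z-hop total: 1070 × 1.7 → 1819 s.
Total = 15926.8 + 1819 = 17745.8 s = 4.93 hours.

4.93 hours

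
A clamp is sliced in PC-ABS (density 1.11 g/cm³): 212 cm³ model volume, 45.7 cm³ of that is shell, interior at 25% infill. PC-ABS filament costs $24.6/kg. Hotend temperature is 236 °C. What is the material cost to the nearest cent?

$2.38

Infill region = 212 − 45.7, so 166.3 cm³.
Infill deposited: 0.25 × 166.3 → 41.575 cm³.
Deposited volume = 45.7 + 41.575 = 87.275 cm³.
Mass: 87.275 × 1.11 → 96.87525 g.
At $24.6/kg: 96.87525/1000 × 24.6 = $2.38.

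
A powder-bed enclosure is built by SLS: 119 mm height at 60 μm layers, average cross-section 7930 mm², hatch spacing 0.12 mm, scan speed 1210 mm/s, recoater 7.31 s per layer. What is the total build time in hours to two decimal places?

34.13 hours

Layers = ⌈119/0.06⌉ = 1984.
Per-layer scan distance: 7930 / 0.12 → 66083.3 mm.
Scan time per layer = 66083.3 / 1210, so 54.6143 s.
Per-layer time = 54.6143 + 7.31, so 61.9243 s.
1984 layers × 61.9243 s/layer = 122857.8112 s, i.e. 34.13 hours.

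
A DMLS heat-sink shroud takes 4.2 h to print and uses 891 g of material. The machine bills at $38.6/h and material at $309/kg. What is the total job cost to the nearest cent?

Time charge: 38.6 × 4.2 → $162.12.
Feedstock cost = 309 × 891/1000 = $275.319.
Total = 162.12 + 275.319 = 437.439 ≈ $437.44.

$437.44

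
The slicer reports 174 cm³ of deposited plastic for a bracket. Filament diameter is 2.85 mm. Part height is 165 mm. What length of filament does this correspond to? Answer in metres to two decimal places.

Filament cross-section = π × (2.85/2)² = 6.3794 mm².
Length = 174 cm³ / 6.3794 mm² = 174000 / 6.3794 = 27275.29 mm = 27.28 m.

27.28 m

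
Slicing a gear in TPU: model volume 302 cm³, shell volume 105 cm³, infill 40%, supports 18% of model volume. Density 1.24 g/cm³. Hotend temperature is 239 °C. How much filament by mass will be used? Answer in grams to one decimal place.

Infill region: 302 − 105 → 197 cm³.
Infill deposited = 0.40 × 197 = 78.8 cm³.
Support: 0.18 × 302 → 54.36 cm³.
Total extruded = 105 + 78.8 + 54.36, so 238.16 cm³.
Mass = 238.16 × 1.24 = 295.3184 g.

295.3 g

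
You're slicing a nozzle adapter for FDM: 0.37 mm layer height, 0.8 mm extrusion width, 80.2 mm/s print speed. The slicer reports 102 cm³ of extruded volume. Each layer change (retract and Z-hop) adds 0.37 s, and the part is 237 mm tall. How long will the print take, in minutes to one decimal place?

75.6 minutes

Extrusion cross-section: 0.37 × 0.8 → 0.296 mm².
Toolpath length = 102 cm³ / 0.296 mm² = 102000 / 0.296 = 344594.6 mm.
Print-move time = 344594.6 / 80.2, so 4296.7 s.
Number of layers: 237 / 0.37 → 641 (rounded up).
Z-hop total = 641 × 0.37 = 237.17 s.
Altogether 4296.7 + 237.17 = 4533.87 s, i.e. 75.6 minutes.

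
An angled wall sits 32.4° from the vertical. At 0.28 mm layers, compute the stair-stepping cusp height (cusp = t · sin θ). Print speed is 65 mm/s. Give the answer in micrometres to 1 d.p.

h_c = t·sin θ = 0.28 × 0.5358 = 0.150024 mm (150.0 μm).

150.0 μm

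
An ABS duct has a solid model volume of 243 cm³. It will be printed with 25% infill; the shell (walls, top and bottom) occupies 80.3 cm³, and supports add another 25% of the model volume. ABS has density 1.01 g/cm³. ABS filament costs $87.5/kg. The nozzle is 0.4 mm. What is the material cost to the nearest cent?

Interior volume = 243 − 80.3 = 162.7 cm³.
Infill volume = 0.25 × 162.7, so 40.675 cm³.
Support = 0.25 × 243 = 60.75 cm³.
Total printed volume = 80.3 + 40.675 + 60.75, so 181.725 cm³.
Mass: 181.725 × 1.01 → 183.54225 g.
Cost = 183.54225 g / 1000 × $87.5/kg = $16.06.

$16.06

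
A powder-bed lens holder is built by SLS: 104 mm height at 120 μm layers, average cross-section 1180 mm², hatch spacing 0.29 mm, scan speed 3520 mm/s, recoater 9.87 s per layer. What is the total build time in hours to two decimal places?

2.66 hours

Number of layers: 104 / 0.12 → 867 (rounded up).
Per-layer scan distance = 1180 / 0.29 = 4069 mm.
Scan time per layer: 4069 / 3520 → 1.156 s.
Time per layer = 1.156 + 9.87 = 11.026 s.
867 layers × 11.026 s/layer = 9559.542 s, i.e. 2.66 hours.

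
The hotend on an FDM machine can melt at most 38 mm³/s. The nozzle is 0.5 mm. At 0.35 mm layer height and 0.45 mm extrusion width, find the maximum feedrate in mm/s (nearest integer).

241 mm/s

Extrusion cross-section = 0.35 × 0.45, so 0.1575 mm².
v_max = Q/A = 38/0.1575 = 241.27 mm/s → 241 mm/s.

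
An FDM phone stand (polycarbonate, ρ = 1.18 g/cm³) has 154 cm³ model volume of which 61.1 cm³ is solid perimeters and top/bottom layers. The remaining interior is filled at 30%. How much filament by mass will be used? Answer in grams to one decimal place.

Volume inside the shell = 154 − 61.1 = 92.9 cm³.
Deposited infill = 0.30 × 92.9, so 27.87 cm³.
Deposited volume = 61.1 + 27.87 = 88.97 cm³.
Mass: 88.97 × 1.18 → 104.9846 g.

105.0 g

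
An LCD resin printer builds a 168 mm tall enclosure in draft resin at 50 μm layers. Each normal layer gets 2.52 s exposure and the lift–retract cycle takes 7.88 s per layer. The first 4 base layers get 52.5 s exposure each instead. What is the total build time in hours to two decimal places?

Number of layers: 168 / 0.05 → 3360 (rounded up).
Bottom layers = 4 × (52.5 + 7.88), so 241.52 s.
Normal layers = 3356 × (2.52 + 7.88), so 34902.4 s.
Total = 241.52 + 34902.4 = 35143.92 s = 9.76 hours.

9.76 hours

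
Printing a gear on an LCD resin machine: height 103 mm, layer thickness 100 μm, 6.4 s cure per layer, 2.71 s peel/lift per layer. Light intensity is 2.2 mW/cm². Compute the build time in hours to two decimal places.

2.61 hours

Layers = ⌈103/0.1⌉ = 1030.
Each layer takes = 6.4 + 2.71 = 9.11 s.
Total = 1030 × 9.11 = 9383.3 s = 2.61 hours.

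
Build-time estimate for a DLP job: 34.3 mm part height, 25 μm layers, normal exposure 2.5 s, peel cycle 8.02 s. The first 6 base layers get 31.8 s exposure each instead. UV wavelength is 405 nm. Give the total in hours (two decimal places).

Number of layers: 34.3 / 0.025 → 1372 (rounded up).
Bottom layers = 6 × (31.8 + 8.02) = 238.92 s.
Normal layers: 1366 × (2.5 + 8.02) → 14370.32 s.
Total = 238.92 + 14370.32 = 14609.24 s = 4.06 hours.

4.06 hours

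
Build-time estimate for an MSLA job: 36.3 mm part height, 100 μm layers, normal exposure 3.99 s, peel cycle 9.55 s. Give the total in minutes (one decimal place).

Number of layers: 36.3 / 0.1 → 363 (rounded up).
Per-layer time = 3.99 + 9.55, so 13.54 s.
Total = 363 × 13.54 = 4915.02 s = 81.9 minutes.

81.9 minutes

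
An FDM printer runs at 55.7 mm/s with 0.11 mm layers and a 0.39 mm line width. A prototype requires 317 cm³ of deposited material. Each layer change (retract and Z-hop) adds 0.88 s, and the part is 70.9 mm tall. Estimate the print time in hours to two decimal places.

Extrusion cross-section = 0.11 × 0.39 = 0.0429 mm².
Toolpath length = 317 cm³ / 0.0429 mm² = 317000 / 0.0429 = 7389277.4 mm.
Time extruding = 7389277.4 / 55.7, so 132662.1 s.
Number of layers: 70.9 / 0.11 → 645 (rounded up).
Z-hop total = 645 × 0.88 = 567.6 s.
Altogether 132662.1 + 567.6 = 133229.7 s, i.e. 37.01 hours.

37.01 hours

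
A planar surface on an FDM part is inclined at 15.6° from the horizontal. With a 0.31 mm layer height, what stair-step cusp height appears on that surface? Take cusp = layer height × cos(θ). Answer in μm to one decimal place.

h_c = t·cos θ = 0.31 × 0.9632 = 0.298592 mm (298.6 μm).

298.6 μm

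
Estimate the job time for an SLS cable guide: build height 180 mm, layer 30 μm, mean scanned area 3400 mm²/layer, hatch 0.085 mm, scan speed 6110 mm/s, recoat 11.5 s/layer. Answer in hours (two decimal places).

Layers = ⌈180/0.03⌉ = 6000.
Hatch length per layer: 3400 / 0.085 → 40000 mm.
Scan time per layer = 40000 / 6110, so 6.5466 s.
Per-layer time: 6.5466 + 11.5 → 18.0466 s.
Build time = 6000 × 18.0466 = 108279.6 s = 30.08 hours.

30.08 hours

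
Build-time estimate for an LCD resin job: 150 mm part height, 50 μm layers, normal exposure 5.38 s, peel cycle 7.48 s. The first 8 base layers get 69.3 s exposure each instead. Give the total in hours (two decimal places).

Number of layers: 150 / 0.05 → 3000 (rounded up).
Base layers = 8 × (69.3 + 7.48), so 614.24 s.
Remaining layers = 2992 × (5.38 + 7.48), so 38477.12 s.
Sum: 614.24 + 38477.12 = 39091.36 s → 10.86 hours.

10.86 hours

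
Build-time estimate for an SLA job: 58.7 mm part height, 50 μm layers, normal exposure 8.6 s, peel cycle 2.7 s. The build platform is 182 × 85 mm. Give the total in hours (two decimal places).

Number of layers: 58.7 / 0.05 → 1174 (rounded up).
Each layer takes: 8.6 + 2.7 → 11.3 s.
Total = 1174 × 11.3 = 13266.2 s = 3.69 hours.

3.69 hours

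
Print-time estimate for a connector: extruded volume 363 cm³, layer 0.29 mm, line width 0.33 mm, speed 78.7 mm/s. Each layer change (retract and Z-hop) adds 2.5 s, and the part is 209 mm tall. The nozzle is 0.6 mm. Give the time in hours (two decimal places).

Bead cross-section = 0.29 × 0.33, so 0.0957 mm².
Path length: 363000 mm³ / 0.0957 mm² → 3793103.4 mm.
Extrusion time = 3793103.4 / 78.7 = 48197 s.
Layer count = ceil(209 / 0.29) = 721.
Z-hop total = 721 × 2.5, so 1802.5 s.
Altogether 48197 + 1802.5 = 49999.5 s, i.e. 13.89 hours.

13.89 hours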